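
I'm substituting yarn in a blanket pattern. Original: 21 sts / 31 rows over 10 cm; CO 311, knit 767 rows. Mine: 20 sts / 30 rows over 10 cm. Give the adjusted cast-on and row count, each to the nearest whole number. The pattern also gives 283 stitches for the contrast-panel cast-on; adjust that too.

Stitches: 311 × 20/21 = 296.19 → 296.
Rows: 767 × 30/31 = 742.26 → 742.
contrast-panel cast-on: 283 × 20/21 = 269.52 → 270.

Cast on 296 stitches; work 742 rows; contrast-panel cast-on 270 stitches.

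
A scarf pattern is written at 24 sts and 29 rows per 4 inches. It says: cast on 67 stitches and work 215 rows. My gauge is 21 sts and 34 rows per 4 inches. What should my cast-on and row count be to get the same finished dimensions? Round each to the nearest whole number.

Cast on 59 stitches; work 252 rows.

Stitches: 67 × 21/24 = 58.62 → 59.
Rows: 215 × 34/29 = 252.07 → 252.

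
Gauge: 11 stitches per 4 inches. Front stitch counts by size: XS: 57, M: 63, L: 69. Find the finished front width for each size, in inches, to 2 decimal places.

XS 20.73 inches; M 22.91 inches; L 25.09 inches.

11/4 = 2.75 sts per in.
XS: 57 / 2.75 = 20.727 → 20.73 in.
M: 63 / 2.75 = 22.909 → 22.91 in.
L: 69 / 2.75 = 25.091 → 25.09 in.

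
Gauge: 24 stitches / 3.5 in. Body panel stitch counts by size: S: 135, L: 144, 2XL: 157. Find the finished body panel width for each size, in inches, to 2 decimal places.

24/3.5 = 6.857 sts per in.
S: 135 / 6.857 = 19.688 → 19.69 in.
L: 144 / 6.857 = 21.000 → 21.00 in.
2XL: 157 / 6.857 = 22.896 → 22.90 in.

S 19.69 inches; L 21.00 inches; 2XL 22.90 inches.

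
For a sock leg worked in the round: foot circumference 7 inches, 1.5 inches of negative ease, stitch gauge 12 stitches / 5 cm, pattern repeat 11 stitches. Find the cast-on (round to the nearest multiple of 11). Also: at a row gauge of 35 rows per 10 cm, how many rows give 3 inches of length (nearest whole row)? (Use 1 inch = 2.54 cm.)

Finished = 7 − 1.5 = 5.5 inches.
5.5 inches × 2.54 = 13.97 cm.
12/5 = 2.4 sts per cm; 13.97 × 2.4 = 33.53 sts.
Nearest multiple of 11 → 33.
3 inches = 7.62 cm; × 3.5 = 26.67 → 27 rows.

Cast on 33 stitches; work 27 rows.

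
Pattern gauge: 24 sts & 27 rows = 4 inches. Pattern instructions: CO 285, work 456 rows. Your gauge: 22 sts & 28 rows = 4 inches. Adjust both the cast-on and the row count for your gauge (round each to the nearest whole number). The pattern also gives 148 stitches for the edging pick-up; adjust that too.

Cast on 261 stitches; work 473 rows; edging pick-up 136 stitches.

Stitches: 285 × 22/24 = 261.25 → 261.
Rows: 456 × 28/27 = 472.89 → 473.
edging pick-up: 148 × 22/24 = 135.67 → 136.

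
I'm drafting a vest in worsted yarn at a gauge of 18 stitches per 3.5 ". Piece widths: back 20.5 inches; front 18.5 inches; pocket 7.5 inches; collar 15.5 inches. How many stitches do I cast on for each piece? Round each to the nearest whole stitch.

Rate = 18/3.5 = 5.143 sts per in.
back: 20.5 × 5.143 = 105.43 → 105.
front: 18.5 × 5.143 = 95.14 → 95.
pocket: 7.5 × 5.143 = 38.57 → 39.
collar: 15.5 × 5.143 = 79.71 → 80.

back 105; front 95; pocket 39; collar 80.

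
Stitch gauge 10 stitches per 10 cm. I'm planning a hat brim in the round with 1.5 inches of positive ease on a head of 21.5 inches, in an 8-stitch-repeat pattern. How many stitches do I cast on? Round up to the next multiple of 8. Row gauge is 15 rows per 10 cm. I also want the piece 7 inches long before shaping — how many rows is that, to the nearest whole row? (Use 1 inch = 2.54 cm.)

Finished = 21.5 + 1.5 = 23 inches.
23 inches × 2.54 = 58.42 cm.
10/10 = 1 sts per cm; 58.42 × 1 = 58.42 sts.
Next multiple of 8 → 64.
7 inches = 17.78 cm; × 1.5 = 26.67 → 27 rows.

Cast on 64 stitches; work 27 rows.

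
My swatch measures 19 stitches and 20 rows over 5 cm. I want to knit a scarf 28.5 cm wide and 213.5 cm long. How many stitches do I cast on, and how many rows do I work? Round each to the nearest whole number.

Cast on 108 stitches and work 854 rows.

Stitch gauge = 19/5 = 3.8 sts/cm; 28.5 × 3.8 = 108.30 → 108 sts.
Row gauge = 20/5 = 4 rows/cm; 213.5 × 4 = 854.00 → 854 rows.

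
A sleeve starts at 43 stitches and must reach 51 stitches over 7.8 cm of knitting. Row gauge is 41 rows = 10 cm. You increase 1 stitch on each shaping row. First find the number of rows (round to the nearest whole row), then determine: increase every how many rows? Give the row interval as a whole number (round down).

Increase every 4th row.

Rows = 7.8 × 4.1 = 32.0 → 32 rows.
Stitches to add: 8 → 8 shaping rows (at 1 st each).
32 / 8 = 4.00 → every 4 rows.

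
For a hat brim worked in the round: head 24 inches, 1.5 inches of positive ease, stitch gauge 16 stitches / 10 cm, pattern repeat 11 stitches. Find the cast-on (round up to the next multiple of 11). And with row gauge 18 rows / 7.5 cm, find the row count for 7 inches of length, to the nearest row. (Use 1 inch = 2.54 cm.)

Cast on 110 stitches; work 43 rows.

Finished = 24 + 1.5 = 25.5 inches.
25.5 inches × 2.54 = 64.77 cm.
16/10 = 1.6 sts per cm; 64.77 × 1.6 = 103.63 sts.
Next multiple of 11 → 110.
7 inches = 17.78 cm; × 2.4 = 42.67 → 43 rows.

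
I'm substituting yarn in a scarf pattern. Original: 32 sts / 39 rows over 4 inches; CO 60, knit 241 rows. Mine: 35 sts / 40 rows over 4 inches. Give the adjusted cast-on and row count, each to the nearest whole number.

Stitches: 60 × 35/32 = 65.62 → 66.
Rows: 241 × 40/39 = 247.18 → 247.

Cast on 66 stitches; work 247 rows.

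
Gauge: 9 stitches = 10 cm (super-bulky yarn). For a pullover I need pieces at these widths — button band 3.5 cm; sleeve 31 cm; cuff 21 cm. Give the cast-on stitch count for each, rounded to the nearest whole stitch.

Rate = 9/10 = 0.9 sts per cm.
button band: 3.5 × 0.9 = 3.15 → 3.
sleeve: 31 × 0.9 = 27.90 → 28.
cuff: 21 × 0.9 = 18.90 → 19.

button band 3; sleeve 28; cuff 19.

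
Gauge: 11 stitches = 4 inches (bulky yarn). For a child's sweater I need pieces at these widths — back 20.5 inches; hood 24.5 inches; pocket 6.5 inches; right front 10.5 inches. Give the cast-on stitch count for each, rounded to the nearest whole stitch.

back 56; hood 67; pocket 18; right front 29.

Rate = 11/4 = 2.75 sts per in.
back: 20.5 × 2.75 = 56.38 → 56.
hood: 24.5 × 2.75 = 67.38 → 67.
pocket: 6.5 × 2.75 = 17.88 → 18.
right front: 10.5 × 2.75 = 28.88 → 29.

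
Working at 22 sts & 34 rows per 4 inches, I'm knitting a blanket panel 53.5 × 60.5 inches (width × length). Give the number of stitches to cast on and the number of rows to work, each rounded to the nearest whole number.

Cast on 294 stitches and work 514 rows.

Stitch gauge = 22/4 = 5.5 sts/in; 53.5 × 5.5 = 294.25 → 294 sts.
Row gauge = 34/4 = 8.5 rows/in; 60.5 × 8.5 = 514.25 → 514 rows.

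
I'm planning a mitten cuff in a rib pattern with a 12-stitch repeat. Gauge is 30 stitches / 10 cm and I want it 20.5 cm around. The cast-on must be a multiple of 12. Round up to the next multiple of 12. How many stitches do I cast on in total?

30 / 10 = 3 sts per cm.
20.5 × 3 = 61.50 sts.
Next multiple of 12: 72.

72 stitches.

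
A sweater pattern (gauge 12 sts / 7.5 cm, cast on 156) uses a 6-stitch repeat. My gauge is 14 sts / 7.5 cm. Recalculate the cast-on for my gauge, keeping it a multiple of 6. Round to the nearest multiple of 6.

156 × 14 / 12 = 182.00.
Nearest multiple of 6: 180.

180 stitches.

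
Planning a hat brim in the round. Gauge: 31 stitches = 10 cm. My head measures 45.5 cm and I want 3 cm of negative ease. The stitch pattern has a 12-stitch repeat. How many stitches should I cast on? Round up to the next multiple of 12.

Finished = 45.5 − 3 = 42.5 cm.
31 / 10 = 3.1 sts/cm.
42.5 × 3.1 = 131.75 sts.
Next multiple of 12: 132.

132 stitches.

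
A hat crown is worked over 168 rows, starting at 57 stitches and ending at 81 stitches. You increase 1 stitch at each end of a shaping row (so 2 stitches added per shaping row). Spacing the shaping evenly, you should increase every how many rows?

Increase every 14th row.

Stitches to add: |81 − 57| = 24.
Shaping rows needed: 24 / 2 = 12.
168 rows / 12 = every 14 rows.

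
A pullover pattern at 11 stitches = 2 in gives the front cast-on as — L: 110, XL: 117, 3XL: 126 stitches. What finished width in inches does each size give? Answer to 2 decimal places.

11/2 = 5.5 sts per in.
L: 110 / 5.5 = 20.000 → 20.00 in.
XL: 117 / 5.5 = 21.273 → 21.27 in.
3XL: 126 / 5.5 = 22.909 → 22.91 in.

L 20.00 inches; XL 21.27 inches; 3XL 22.91 inches.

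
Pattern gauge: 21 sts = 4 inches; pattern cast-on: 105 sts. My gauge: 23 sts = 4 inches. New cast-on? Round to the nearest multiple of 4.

CO 116 sts.

Scale factor = 23 / 21 = 1.095.
105 × 23 / 21 = 115.00 sts.
→ 116 sts.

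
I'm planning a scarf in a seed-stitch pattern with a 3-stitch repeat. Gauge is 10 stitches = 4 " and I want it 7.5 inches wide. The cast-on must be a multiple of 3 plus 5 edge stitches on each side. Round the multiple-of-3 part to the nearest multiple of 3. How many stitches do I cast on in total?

19 stitches.

10 / 4 = 2.5 sts per inch.
7.5 × 2.5 = 18.75 sts.
Less 10 edge sts → 8.75 for the repeat.
Nearest multiple of 3: 9.
Add back 10 edge sts → 19.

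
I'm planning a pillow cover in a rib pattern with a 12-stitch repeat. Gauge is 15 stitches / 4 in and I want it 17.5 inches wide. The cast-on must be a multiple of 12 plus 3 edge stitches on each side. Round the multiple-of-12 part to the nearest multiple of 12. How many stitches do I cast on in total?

15 / 4 = 3.75 sts per inch.
17.5 × 3.75 = 65.62 sts.
Less 6 edge sts → 59.62 for the repeat.
Nearest multiple of 12: 60.
Add back 6 edge sts → 66.

CO 66 sts.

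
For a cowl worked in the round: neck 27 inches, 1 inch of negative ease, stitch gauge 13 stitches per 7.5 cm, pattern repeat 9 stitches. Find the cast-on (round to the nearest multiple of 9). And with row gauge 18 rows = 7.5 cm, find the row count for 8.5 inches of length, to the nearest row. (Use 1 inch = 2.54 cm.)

Cast on 117 stitches; work 52 rows.

Finished = 27 − 1 = 26 inches.
26 inches × 2.54 = 66.04 cm.
13/7.5 = 1.733 sts per cm; 66.04 × 1.733 = 114.47 sts.
Nearest multiple of 9 → 117.
8.5 inches = 21.59 cm; × 2.4 = 51.82 → 52 rows.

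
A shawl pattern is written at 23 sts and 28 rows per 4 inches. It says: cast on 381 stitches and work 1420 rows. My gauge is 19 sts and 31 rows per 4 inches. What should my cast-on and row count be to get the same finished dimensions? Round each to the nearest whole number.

Cast on 315 stitches; work 1572 rows.

Stitches: 381 × 19/23 = 314.74 → 315.
Rows: 1420 × 31/28 = 1572.14 → 1572.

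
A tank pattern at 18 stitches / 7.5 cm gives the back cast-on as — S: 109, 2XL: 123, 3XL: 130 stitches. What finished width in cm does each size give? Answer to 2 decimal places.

S 45.42 cm; 2XL 51.25 cm; 3XL 54.17 cm.

18/7.5 = 2.4 sts per cm.
S: 109 / 2.4 = 45.417 → 45.42 cm.
2XL: 123 / 2.4 = 51.250 → 51.25 cm.
3XL: 130 / 2.4 = 54.167 → 54.17 cm.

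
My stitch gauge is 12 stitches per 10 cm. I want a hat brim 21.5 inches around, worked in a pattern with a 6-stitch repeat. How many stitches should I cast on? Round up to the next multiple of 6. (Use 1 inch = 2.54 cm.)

21.5 in = 21.5 × 2.54 = 54.61 cm.
12 / 10 = 1.2 sts/cm.
54.61 × 1.2 = 65.53 sts.
→ 66.

Cast on 66 stitches.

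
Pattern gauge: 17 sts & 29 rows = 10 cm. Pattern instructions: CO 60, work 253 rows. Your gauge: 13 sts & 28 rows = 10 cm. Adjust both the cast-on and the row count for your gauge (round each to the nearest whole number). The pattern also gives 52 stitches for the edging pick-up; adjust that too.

Stitches: 60 × 13/17 = 45.88 → 46.
Rows: 253 × 28/29 = 244.28 → 244.
edging pick-up: 52 × 13/17 = 39.76 → 40.

Cast on 46 stitches; work 244 rows; edging pick-up 40 stitches.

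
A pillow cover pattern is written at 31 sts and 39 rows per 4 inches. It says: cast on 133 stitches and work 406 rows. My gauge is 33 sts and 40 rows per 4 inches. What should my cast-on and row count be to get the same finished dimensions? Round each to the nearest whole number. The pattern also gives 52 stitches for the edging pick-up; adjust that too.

Stitches: 133 × 33/31 = 141.58 → 142.
Rows: 406 × 40/39 = 416.41 → 416.
edging pick-up: 52 × 33/31 = 55.35 → 55.

Cast on 142 stitches; work 416 rows; edging pick-up 55 stitches.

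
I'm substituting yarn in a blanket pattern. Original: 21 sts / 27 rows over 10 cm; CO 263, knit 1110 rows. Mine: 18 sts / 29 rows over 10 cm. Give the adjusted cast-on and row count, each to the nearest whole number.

Cast on 225 stitches; work 1192 rows.

Stitches: 263 × 18/21 = 225.43 → 225.
Rows: 1110 × 29/27 = 1192.22 → 1192.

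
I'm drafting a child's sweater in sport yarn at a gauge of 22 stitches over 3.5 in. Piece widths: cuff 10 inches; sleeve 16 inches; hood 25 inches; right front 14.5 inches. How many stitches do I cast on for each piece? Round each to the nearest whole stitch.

cuff 63; sleeve 101; hood 157; right front 91.

Rate = 22/3.5 = 6.286 sts per in.
cuff: 10 × 6.286 = 62.86 → 63.
sleeve: 16 × 6.286 = 100.57 → 101.
hood: 25 × 6.286 = 157.14 → 157.
right front: 14.5 × 6.286 = 91.14 → 91.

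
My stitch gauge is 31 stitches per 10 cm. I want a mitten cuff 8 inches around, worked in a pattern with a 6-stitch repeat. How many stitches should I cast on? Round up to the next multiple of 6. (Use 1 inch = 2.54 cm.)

Cast on 66 stitches.

8 in = 8 × 2.54 = 20.32 cm.
31 / 10 = 3.1 sts/cm.
20.32 × 3.1 = 62.99 sts.
→ 66.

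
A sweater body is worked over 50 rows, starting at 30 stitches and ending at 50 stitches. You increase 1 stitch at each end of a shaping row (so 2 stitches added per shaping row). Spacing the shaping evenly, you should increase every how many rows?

Increase every 5th row.

Stitches to add: |50 − 30| = 20.
Shaping rows needed: 20 / 2 = 10.
50 rows / 10 = every 5 rows.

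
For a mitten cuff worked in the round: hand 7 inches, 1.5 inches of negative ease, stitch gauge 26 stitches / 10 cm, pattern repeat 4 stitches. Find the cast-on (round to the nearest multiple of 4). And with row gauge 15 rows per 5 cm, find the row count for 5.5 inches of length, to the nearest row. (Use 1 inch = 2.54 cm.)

Finished = 7 − 1.5 = 5.5 inches.
5.5 inches × 2.54 = 13.97 cm.
26/10 = 2.6 sts per cm; 13.97 × 2.6 = 36.32 sts.
Nearest multiple of 4 → 36.
5.5 inches = 13.97 cm; × 3 = 41.91 → 42 rows.

Cast on 36 stitches; work 42 rows.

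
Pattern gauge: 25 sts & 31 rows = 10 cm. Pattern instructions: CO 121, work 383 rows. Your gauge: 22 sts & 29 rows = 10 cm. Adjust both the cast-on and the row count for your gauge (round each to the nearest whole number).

Stitches: 121 × 22/25 = 106.48 → 106.
Rows: 383 × 29/31 = 358.29 → 358.

Cast on 106 stitches; work 358 rows.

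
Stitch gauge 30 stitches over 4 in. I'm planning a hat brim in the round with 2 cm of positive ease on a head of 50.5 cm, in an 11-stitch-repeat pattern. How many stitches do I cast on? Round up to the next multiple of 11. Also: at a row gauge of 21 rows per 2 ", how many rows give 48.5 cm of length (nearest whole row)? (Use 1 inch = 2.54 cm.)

Finished = 50.5 + 2 = 52.5 cm.
52.5 cm × 1/2.54 = 20.67 inches.
30/4 = 7.5 sts per in; 20.67 × 7.5 = 155.02 sts.
Next multiple of 11 → 165.
48.5 cm = 19.09 inches; × 10.5 = 200.49 → 200 rows.

Cast on 165 stitches; work 200 rows.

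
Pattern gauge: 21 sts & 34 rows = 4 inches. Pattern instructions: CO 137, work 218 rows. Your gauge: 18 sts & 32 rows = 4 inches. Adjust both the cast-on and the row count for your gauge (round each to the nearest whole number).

Cast on 117 stitches; work 205 rows.

Stitches: 137 × 18/21 = 117.43 → 117.
Rows: 218 × 32/34 = 205.18 → 205.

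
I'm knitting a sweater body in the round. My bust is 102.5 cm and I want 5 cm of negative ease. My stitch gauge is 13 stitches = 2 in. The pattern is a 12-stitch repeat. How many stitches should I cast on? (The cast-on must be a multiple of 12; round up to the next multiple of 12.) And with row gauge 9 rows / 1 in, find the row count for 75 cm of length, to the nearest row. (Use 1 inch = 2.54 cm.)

Cast on 252 stitches; work 266 rows.

Finished = 102.5 − 5 = 97.5 cm.
97.5 cm × 1/2.54 = 38.39 inches.
13/2 = 6.5 sts per in; 38.39 × 6.5 = 249.51 sts.
Next multiple of 12 → 252.
75 cm = 29.53 inches; × 9 = 265.75 → 266 rows.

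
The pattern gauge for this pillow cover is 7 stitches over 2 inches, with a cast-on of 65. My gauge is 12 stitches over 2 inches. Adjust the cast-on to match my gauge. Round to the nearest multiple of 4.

Scale factor = 12 / 7 = 1.714.
65 × 12 / 7 = 111.43 sts.
→ 112 sts.

Cast on 112 stitches.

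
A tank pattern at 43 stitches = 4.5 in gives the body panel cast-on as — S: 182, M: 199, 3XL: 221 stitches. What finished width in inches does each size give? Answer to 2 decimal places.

43/4.5 = 9.556 sts per in.
S: 182 / 9.556 = 19.047 → 19.05 in.
M: 199 / 9.556 = 20.826 → 20.83 in.
3XL: 221 / 9.556 = 23.128 → 23.13 in.

S 19.05 inches; M 20.83 inches; 3XL 23.13 inches.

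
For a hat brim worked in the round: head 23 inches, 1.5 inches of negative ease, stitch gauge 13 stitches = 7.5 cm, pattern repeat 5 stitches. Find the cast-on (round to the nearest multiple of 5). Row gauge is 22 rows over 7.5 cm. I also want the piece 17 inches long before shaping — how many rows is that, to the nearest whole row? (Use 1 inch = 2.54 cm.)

Cast on 95 stitches; work 127 rows.

Finished = 23 − 1.5 = 21.5 inches.
21.5 inches × 2.54 = 54.61 cm.
13/7.5 = 1.733 sts per cm; 54.61 × 1.733 = 94.66 sts.
Nearest multiple of 5 → 95.
17 inches = 43.18 cm; × 2.933 = 126.66 → 127 rows.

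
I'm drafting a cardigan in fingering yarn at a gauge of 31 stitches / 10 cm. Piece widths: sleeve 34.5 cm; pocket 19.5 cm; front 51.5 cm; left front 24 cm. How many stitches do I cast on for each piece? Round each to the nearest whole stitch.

Rate = 31/10 = 3.1 sts per cm.
sleeve: 34.5 × 3.1 = 106.95 → 107.
pocket: 19.5 × 3.1 = 60.45 → 60.
front: 51.5 × 3.1 = 159.65 → 160.
left front: 24 × 3.1 = 74.40 → 74.

sleeve 107; pocket 60; front 160; left front 74.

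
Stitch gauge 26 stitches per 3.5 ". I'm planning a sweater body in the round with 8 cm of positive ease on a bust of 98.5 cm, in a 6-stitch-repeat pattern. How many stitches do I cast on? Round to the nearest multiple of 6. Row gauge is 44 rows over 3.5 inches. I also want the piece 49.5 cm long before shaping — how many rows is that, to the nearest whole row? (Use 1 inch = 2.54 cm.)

Finished = 98.5 + 8 = 106.5 cm.
106.5 cm × 1/2.54 = 41.93 inches.
26/3.5 = 7.429 sts per in; 41.93 × 7.429 = 311.47 sts.
Nearest multiple of 6 → 312.
49.5 cm = 19.49 inches; × 12.571 = 244.99 → 245 rows.

Cast on 312 stitches; work 245 rows.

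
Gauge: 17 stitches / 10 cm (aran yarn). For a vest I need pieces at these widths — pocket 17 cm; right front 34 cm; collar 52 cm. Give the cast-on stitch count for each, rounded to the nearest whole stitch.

Rate = 17/10 = 1.7 sts per cm.
pocket: 17 × 1.7 = 28.90 → 29.
right front: 34 × 1.7 = 57.80 → 58.
collar: 52 × 1.7 = 88.40 → 88.

pocket 29; right front 58; collar 88.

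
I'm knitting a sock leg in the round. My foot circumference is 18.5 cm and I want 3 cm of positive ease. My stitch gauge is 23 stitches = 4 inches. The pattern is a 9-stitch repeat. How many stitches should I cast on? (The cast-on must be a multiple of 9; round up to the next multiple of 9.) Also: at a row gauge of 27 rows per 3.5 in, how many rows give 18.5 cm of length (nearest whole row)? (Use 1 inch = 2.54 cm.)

Finished = 18.5 + 3 = 21.5 cm.
21.5 cm × 1/2.54 = 8.46 inches.
23/4 = 5.75 sts per in; 8.46 × 5.75 = 48.67 sts.
Next multiple of 9 → 54.
18.5 cm = 7.28 inches; × 7.714 = 56.19 → 56 rows.

Cast on 54 stitches; work 56 rows.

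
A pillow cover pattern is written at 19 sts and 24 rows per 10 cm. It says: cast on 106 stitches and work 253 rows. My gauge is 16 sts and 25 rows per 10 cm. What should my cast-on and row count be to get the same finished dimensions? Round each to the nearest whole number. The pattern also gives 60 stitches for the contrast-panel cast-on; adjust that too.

Cast on 89 stitches; work 264 rows; contrast-panel cast-on 51 stitches.

Stitches: 106 × 16/19 = 89.26 → 89.
Rows: 253 × 25/24 = 263.54 → 264.
contrast-panel cast-on: 60 × 16/19 = 50.53 → 51.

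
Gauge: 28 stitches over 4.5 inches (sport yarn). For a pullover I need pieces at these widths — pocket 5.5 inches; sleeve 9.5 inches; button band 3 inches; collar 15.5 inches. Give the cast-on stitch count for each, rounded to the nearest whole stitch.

Rate = 28/4.5 = 6.222 sts per in.
pocket: 5.5 × 6.222 = 34.22 → 34.
sleeve: 9.5 × 6.222 = 59.11 → 59.
button band: 3 × 6.222 = 18.67 → 19.
collar: 15.5 × 6.222 = 96.44 → 96.

pocket 34; sleeve 59; button band 19; collar 96.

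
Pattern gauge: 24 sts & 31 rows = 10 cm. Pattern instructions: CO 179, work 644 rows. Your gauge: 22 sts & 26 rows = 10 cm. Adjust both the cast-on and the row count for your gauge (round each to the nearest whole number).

Stitches: 179 × 22/24 = 164.08 → 164.
Rows: 644 × 26/31 = 540.13 → 540.

Cast on 164 stitches; work 540 rows.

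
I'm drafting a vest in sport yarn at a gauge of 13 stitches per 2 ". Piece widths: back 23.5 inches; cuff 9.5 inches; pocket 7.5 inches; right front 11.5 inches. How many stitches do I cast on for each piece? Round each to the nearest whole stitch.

Rate = 13/2 = 6.5 sts per in.
back: 23.5 × 6.5 = 152.75 → 153.
cuff: 9.5 × 6.5 = 61.75 → 62.
pocket: 7.5 × 6.5 = 48.75 → 49.
right front: 11.5 × 6.5 = 74.75 → 75.

back 153; cuff 62; pocket 49; right front 75.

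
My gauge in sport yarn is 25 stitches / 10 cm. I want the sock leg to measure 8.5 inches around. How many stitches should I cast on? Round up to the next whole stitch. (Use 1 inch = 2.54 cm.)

8.5 in = 21.59 cm.
25 stitches / 10 cm = 2.5 stitches per cm.
21.59 × 2.5 = 53.98 stitches.
Round up → 54.

CO 54 sts.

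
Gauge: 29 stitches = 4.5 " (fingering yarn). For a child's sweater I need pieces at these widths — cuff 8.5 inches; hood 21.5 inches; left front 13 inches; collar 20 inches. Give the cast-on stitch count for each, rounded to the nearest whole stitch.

Rate = 29/4.5 = 6.444 sts per in.
cuff: 8.5 × 6.444 = 54.78 → 55.
hood: 21.5 × 6.444 = 138.56 → 139.
left front: 13 × 6.444 = 83.78 → 84.
collar: 20 × 6.444 = 128.89 → 129.

cuff 55; hood 139; left front 84; collar 129.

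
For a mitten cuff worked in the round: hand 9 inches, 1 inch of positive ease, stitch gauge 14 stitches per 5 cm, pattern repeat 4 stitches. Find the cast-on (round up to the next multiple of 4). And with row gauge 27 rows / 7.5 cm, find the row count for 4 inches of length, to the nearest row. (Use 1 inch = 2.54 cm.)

Cast on 72 stitches; work 37 rows.

Finished = 9 + 1 = 10 inches.
10 inches × 2.54 = 25.40 cm.
14/5 = 2.8 sts per cm; 25.40 × 2.8 = 71.12 sts.
Next multiple of 4 → 72.
4 inches = 10.16 cm; × 3.6 = 36.58 → 37 rows.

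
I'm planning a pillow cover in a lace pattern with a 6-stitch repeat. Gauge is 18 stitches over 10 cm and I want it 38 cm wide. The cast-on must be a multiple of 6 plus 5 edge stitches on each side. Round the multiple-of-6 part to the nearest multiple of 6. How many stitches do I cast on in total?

18 / 10 = 1.8 sts per cm.
38 × 1.8 = 68.40 sts.
Less 10 edge sts → 58.40 for the repeat.
Nearest multiple of 6: 60.
Add back 10 edge sts → 70.

CO 70 sts.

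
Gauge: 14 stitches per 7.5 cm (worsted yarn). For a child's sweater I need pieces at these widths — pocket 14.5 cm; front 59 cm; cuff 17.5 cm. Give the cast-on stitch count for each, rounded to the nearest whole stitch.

Rate = 14/7.5 = 1.867 sts per cm.
pocket: 14.5 × 1.867 = 27.07 → 27.
front: 59 × 1.867 = 110.13 → 110.
cuff: 17.5 × 1.867 = 32.67 → 33.

pocket 27; front 110; cuff 33.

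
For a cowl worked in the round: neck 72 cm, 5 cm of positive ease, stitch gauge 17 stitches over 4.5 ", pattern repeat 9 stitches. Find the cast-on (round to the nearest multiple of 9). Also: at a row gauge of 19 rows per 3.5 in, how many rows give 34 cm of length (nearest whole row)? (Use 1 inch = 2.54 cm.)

Cast on 117 stitches; work 73 rows.

Finished = 72 + 5 = 77 cm.
77 cm × 1/2.54 = 30.31 inches.
17/4.5 = 3.778 sts per in; 30.31 × 3.778 = 114.52 sts.
Nearest multiple of 9 → 117.
34 cm = 13.39 inches; × 5.429 = 72.67 → 73 rows.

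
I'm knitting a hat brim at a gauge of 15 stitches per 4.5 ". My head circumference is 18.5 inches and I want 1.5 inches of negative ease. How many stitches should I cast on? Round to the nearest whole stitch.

Cast on 57 stitches.

Finished = 18.5 − 1.5 = 17 in.
15 / 4.5 = 3.333 sts per inch.
17.00 × 3.333 = 56.67 sts.
→ 57 sts.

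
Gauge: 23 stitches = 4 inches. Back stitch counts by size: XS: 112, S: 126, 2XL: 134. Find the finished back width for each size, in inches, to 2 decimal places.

XS 19.48 inches; S 21.91 inches; 2XL 23.30 inches.

23/4 = 5.75 sts per in.
XS: 112 / 5.75 = 19.478 → 19.48 in.
S: 126 / 5.75 = 21.913 → 21.91 in.
2XL: 134 / 5.75 = 23.304 → 23.30 in.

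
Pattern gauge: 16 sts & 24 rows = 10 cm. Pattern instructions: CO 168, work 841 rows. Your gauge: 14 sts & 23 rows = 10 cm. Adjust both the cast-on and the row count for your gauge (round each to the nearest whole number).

Cast on 147 stitches; work 806 rows.

Stitches: 168 × 14/16 = 147.00 → 147.
Rows: 841 × 23/24 = 805.96 → 806.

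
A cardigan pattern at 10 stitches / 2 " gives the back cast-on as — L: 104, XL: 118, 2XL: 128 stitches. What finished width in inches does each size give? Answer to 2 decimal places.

10/2 = 5 sts per in.
L: 104 / 5 = 20.800 → 20.80 in.
XL: 118 / 5 = 23.600 → 23.60 in.
2XL: 128 / 5 = 25.600 → 25.60 in.

L 20.80 inches; XL 23.60 inches; 2XL 25.60 inches.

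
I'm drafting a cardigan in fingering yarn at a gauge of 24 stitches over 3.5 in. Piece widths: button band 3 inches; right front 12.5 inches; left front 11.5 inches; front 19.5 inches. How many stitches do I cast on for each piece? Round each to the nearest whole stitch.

button band 21; right front 86; left front 79; front 134.

Rate = 24/3.5 = 6.857 sts per in.
button band: 3 × 6.857 = 20.57 → 21.
right front: 12.5 × 6.857 = 85.71 → 86.
left front: 11.5 × 6.857 = 78.86 → 79.
front: 19.5 × 6.857 = 133.71 → 134.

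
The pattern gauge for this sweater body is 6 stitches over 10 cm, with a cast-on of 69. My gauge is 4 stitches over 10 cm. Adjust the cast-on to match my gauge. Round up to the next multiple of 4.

Scale factor = 4 / 6 = 0.667.
69 × 4 / 6 = 46.00 sts.
→ 48 sts.

CO 48 sts.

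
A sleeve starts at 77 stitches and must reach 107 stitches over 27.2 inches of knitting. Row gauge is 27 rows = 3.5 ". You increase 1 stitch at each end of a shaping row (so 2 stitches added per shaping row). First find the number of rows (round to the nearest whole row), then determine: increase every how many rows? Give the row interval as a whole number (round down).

Rows = 27.2 × 7.714 = 209.8 → 210 rows.
Stitches to add: 30 → 15 shaping rows (at 2 st each).
210 / 15 = 14.00 → every 14 rows.

Increase every 14th row.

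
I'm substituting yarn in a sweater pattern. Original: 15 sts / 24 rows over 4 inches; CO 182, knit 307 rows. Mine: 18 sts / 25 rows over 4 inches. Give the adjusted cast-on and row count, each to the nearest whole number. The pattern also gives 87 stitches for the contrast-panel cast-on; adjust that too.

Cast on 218 stitches; work 320 rows; contrast-panel cast-on 104 stitches.

Stitches: 182 × 18/15 = 218.40 → 218.
Rows: 307 × 25/24 = 319.79 → 320.
contrast-panel cast-on: 87 × 18/15 = 104.40 → 104.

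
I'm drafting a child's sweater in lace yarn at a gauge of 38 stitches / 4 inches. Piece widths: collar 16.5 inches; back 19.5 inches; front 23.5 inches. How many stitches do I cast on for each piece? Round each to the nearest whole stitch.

collar 157; back 185; front 223.

Rate = 38/4 = 9.5 sts per in.
collar: 16.5 × 9.5 = 156.75 → 157.
back: 19.5 × 9.5 = 185.25 → 185.
front: 23.5 × 9.5 = 223.25 → 223.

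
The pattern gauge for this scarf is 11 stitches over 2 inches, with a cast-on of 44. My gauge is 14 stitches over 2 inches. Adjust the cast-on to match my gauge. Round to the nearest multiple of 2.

Cast on 56 stitches.

Scale factor = 14 / 11 = 1.273.
44 × 14 / 11 = 56.00 sts.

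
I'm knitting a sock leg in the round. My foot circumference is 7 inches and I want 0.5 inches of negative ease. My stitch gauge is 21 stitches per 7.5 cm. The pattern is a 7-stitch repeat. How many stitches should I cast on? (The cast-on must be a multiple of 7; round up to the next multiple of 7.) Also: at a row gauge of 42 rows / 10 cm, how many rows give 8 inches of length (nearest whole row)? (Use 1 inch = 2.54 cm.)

Finished = 7 − 0.5 = 6.5 inches.
6.5 inches × 2.54 = 16.51 cm.
21/7.5 = 2.8 sts per cm; 16.51 × 2.8 = 46.23 sts.
Next multiple of 7 → 49.
8 inches = 20.32 cm; × 4.2 = 85.34 → 85 rows.

Cast on 49 stitches; work 85 rows.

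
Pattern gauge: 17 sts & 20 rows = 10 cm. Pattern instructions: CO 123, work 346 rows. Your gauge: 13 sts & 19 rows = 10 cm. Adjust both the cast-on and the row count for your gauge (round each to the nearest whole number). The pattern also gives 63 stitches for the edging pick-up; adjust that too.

Cast on 94 stitches; work 329 rows; edging pick-up 48 stitches.

Stitches: 123 × 13/17 = 94.06 → 94.
Rows: 346 × 19/20 = 328.70 → 329.
edging pick-up: 63 × 13/17 = 48.18 → 48.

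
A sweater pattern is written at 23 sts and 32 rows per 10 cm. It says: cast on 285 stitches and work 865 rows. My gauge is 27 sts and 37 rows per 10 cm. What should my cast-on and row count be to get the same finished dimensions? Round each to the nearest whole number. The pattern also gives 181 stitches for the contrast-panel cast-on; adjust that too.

Cast on 335 stitches; work 1000 rows; contrast-panel cast-on 212 stitches.

Stitches: 285 × 27/23 = 334.57 → 335.
Rows: 865 × 37/32 = 1000.16 → 1000.
contrast-panel cast-on: 181 × 27/23 = 212.48 → 212.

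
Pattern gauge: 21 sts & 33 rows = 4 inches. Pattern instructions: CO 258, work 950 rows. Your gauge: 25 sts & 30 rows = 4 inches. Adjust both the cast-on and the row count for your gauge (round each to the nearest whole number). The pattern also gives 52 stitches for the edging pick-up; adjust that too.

Cast on 307 stitches; work 864 rows; edging pick-up 62 stitches.

Stitches: 258 × 25/21 = 307.14 → 307.
Rows: 950 × 30/33 = 863.64 → 864.
edging pick-up: 52 × 25/21 = 61.90 → 62.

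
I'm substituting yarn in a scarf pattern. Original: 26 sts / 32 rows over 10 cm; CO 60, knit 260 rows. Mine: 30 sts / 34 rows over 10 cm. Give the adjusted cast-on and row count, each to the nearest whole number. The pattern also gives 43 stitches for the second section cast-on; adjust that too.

Cast on 69 stitches; work 276 rows; second section cast-on 50 stitches.

Stitches: 60 × 30/26 = 69.23 → 69.
Rows: 260 × 34/32 = 276.25 → 276.
second section cast-on: 43 × 30/26 = 49.62 → 50.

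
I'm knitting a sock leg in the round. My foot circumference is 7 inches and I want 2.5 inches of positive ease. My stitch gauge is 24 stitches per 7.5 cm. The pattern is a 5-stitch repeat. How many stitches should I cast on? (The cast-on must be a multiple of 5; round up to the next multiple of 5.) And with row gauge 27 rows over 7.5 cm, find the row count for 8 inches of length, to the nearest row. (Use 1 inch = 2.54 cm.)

Finished = 7 + 2.5 = 9.5 inches.
9.5 inches × 2.54 = 24.13 cm.
24/7.5 = 3.2 sts per cm; 24.13 × 3.2 = 77.22 sts.
Next multiple of 5 → 80.
8 inches = 20.32 cm; × 3.6 = 73.15 → 73 rows.

Cast on 80 stitches; work 73 rows.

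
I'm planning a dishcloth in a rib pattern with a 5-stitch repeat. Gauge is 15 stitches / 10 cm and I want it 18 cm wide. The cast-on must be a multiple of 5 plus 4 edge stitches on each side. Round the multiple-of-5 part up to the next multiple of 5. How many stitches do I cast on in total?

15 / 10 = 1.5 sts per cm.
18 × 1.5 = 27.00 sts.
Less 8 edge sts → 19.00 for the repeat.
Next multiple of 5: 20.
Add back 8 edge sts → 28.

CO 28 sts.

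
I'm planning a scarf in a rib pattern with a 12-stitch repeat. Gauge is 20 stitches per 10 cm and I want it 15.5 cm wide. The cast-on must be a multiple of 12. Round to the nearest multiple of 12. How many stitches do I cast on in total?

Cast on 36 stitches.

20 / 10 = 2 sts per cm.
15.5 × 2 = 31.00 sts.
Nearest multiple of 12: 36.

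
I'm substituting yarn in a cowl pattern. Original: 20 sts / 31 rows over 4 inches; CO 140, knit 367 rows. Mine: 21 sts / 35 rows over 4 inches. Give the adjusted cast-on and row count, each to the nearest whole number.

Stitches: 140 × 21/20 = 147.00 → 147.
Rows: 367 × 35/31 = 414.35 → 414.

Cast on 147 stitches; work 414 rows.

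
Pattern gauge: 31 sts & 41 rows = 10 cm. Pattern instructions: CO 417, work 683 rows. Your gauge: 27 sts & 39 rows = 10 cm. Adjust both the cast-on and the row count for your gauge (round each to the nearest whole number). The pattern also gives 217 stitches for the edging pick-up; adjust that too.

Stitches: 417 × 27/31 = 363.19 → 363.
Rows: 683 × 39/41 = 649.68 → 650.
edging pick-up: 217 × 27/31 = 189.00 → 189.

Cast on 363 stitches; work 650 rows; edging pick-up 189 stitches.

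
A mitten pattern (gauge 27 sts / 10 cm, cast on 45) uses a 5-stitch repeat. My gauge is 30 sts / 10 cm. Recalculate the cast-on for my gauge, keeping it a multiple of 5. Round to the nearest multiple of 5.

CO 50 sts.

45 × 30 / 27 = 50.00.
Nearest multiple of 5: 50.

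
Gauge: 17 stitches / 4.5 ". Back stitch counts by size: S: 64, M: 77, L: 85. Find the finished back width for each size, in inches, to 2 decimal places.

17/4.5 = 3.778 sts per in.
S: 64 / 3.778 = 16.941 → 16.94 in.
M: 77 / 3.778 = 20.382 → 20.38 in.
L: 85 / 3.778 = 22.500 → 22.50 in.

S 16.94 inches; M 20.38 inches; L 22.50 inches.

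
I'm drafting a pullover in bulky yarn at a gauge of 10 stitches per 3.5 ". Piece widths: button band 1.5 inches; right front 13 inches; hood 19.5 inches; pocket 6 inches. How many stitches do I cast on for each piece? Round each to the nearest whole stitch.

button band 4; right front 37; hood 56; pocket 17.

Rate = 10/3.5 = 2.857 sts per in.
button band: 1.5 × 2.857 = 4.29 → 4.
right front: 13 × 2.857 = 37.14 → 37.
hood: 19.5 × 2.857 = 55.71 → 56.
pocket: 6 × 2.857 = 17.14 → 17.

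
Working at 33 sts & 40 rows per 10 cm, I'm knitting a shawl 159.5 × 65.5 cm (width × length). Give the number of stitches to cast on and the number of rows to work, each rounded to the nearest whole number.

Stitch gauge = 33/10 = 3.3 sts/cm; 159.5 × 3.3 = 526.35 → 526 sts.
Row gauge = 40/10 = 4 rows/cm; 65.5 × 4 = 262.00 → 262 rows.

Cast on 526 stitches and work 262 rows.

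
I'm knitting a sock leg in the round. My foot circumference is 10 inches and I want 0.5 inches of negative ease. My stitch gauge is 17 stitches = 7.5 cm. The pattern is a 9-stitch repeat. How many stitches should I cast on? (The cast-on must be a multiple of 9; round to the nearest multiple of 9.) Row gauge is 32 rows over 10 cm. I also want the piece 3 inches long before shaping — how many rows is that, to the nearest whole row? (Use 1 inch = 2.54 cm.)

Finished = 10 − 0.5 = 9.5 inches.
9.5 inches × 2.54 = 24.13 cm.
17/7.5 = 2.267 sts per cm; 24.13 × 2.267 = 54.69 sts.
Nearest multiple of 9 → 54.
3 inches = 7.62 cm; × 3.2 = 24.38 → 24 rows.

Cast on 54 stitches; work 24 rows.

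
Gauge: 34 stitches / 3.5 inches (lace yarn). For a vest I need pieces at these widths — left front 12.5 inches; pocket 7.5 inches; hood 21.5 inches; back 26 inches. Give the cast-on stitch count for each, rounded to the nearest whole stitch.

Rate = 34/3.5 = 9.714 sts per in.
left front: 12.5 × 9.714 = 121.43 → 121.
pocket: 7.5 × 9.714 = 72.86 → 73.
hood: 21.5 × 9.714 = 208.86 → 209.
back: 26 × 9.714 = 252.57 → 253.

left front 121; pocket 73; hood 209; back 253.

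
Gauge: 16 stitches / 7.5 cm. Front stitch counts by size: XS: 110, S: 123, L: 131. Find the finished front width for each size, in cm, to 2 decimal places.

XS 51.56 cm; S 57.66 cm; L 61.41 cm.

16/7.5 = 2.133 sts per cm.
XS: 110 / 2.133 = 51.562 → 51.56 cm.
S: 123 / 2.133 = 57.656 → 57.66 cm.
L: 131 / 2.133 = 61.406 → 61.41 cm.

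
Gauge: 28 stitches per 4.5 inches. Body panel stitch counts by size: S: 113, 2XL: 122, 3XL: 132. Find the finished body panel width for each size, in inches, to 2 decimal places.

S 18.16 inches; 2XL 19.61 inches; 3XL 21.21 inches.

28/4.5 = 6.222 sts per in.
S: 113 / 6.222 = 18.161 → 18.16 in.
2XL: 122 / 6.222 = 19.607 → 19.61 in.
3XL: 132 / 6.222 = 21.214 → 21.21 in.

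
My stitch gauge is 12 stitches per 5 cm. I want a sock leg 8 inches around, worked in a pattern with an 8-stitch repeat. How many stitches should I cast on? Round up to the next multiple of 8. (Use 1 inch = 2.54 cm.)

8 in = 8 × 2.54 = 20.32 cm.
12 / 5 = 2.4 sts/cm.
20.32 × 2.4 = 48.77 sts.
→ 56.

56 stitches.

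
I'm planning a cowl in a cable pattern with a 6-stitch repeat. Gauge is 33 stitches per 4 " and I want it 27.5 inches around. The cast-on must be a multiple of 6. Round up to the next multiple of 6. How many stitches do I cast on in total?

CO 228 sts.

33 / 4 = 8.25 sts per inch.
27.5 × 8.25 = 226.88 sts.
Next multiple of 6: 228.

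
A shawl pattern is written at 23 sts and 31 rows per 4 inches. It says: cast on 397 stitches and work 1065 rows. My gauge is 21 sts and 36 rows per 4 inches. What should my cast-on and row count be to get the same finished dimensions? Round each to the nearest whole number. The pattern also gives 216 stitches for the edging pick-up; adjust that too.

Stitches: 397 × 21/23 = 362.48 → 362.
Rows: 1065 × 36/31 = 1236.77 → 1237.
edging pick-up: 216 × 21/23 = 197.22 → 197.

Cast on 362 stitches; work 1237 rows; edging pick-up 197 stitches.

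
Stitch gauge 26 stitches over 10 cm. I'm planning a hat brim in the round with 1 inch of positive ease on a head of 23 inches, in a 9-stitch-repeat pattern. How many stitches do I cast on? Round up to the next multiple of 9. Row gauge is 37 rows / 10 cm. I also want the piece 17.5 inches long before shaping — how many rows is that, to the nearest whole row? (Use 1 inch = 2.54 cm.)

Cast on 162 stitches; work 164 rows.

Finished = 23 + 1 = 24 inches.
24 inches × 2.54 = 60.96 cm.
26/10 = 2.6 sts per cm; 60.96 × 2.6 = 158.50 sts.
Next multiple of 9 → 162.
17.5 inches = 44.45 cm; × 3.7 = 164.47 → 164 rows.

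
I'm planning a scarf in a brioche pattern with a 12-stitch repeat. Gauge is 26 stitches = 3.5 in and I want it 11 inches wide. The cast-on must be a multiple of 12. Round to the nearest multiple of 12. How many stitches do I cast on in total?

26 / 3.5 = 7.429 sts per inch.
11 × 7.429 = 81.71 sts.
Nearest multiple of 12: 84.

Cast on 84 stitches.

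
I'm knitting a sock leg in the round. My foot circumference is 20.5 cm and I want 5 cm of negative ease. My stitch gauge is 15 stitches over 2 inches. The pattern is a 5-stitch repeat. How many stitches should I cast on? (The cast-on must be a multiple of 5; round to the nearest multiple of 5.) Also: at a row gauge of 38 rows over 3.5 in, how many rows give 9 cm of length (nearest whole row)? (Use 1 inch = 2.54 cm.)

Finished = 20.5 − 5 = 15.5 cm.
15.5 cm × 1/2.54 = 6.10 inches.
15/2 = 7.5 sts per in; 6.10 × 7.5 = 45.77 sts.
Nearest multiple of 5 → 45.
9 cm = 3.54 inches; × 10.857 = 38.47 → 38 rows.

Cast on 45 stitches; work 38 rows.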